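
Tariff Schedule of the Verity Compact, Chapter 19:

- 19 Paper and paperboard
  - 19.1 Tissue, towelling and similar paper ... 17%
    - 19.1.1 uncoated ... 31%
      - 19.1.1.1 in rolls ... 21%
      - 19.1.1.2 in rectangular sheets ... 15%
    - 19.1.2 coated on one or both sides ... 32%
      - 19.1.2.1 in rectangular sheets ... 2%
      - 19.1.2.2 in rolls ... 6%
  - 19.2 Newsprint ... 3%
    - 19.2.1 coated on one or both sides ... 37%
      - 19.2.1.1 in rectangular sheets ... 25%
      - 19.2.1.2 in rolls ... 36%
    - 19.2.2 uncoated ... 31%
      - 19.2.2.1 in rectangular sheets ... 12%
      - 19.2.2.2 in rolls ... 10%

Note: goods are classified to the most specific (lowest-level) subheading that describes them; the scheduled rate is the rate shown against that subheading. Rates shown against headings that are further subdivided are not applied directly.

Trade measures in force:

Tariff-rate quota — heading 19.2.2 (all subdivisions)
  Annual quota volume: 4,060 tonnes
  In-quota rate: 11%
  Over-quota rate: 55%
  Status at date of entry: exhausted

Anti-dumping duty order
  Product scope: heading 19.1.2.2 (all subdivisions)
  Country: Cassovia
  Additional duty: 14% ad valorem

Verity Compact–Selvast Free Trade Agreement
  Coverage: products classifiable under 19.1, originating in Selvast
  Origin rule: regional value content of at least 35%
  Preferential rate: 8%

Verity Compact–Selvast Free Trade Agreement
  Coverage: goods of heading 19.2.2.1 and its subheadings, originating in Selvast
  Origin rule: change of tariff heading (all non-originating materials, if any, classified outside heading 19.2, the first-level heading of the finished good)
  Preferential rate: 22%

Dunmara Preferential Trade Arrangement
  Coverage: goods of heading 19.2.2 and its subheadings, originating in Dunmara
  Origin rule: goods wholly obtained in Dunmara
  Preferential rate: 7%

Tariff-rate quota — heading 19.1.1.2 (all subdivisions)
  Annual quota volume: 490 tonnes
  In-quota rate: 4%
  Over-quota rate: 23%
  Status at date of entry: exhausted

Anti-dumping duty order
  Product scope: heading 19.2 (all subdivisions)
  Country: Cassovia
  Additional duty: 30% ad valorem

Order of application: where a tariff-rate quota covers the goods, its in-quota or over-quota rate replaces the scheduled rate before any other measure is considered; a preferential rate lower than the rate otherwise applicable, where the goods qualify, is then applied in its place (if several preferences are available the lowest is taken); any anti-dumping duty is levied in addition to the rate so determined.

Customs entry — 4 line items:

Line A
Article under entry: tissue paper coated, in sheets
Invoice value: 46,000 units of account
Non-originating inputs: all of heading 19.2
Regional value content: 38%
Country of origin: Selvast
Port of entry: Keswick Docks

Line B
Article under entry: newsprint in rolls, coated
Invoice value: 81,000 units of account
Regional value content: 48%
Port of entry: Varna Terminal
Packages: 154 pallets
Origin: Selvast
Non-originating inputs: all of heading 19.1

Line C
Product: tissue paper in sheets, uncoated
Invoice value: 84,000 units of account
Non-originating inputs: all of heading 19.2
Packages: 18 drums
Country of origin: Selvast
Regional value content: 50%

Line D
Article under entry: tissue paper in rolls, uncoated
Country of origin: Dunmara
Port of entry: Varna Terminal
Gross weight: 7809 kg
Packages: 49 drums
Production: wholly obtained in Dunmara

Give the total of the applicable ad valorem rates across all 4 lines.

Line A: tissue paper → 19.1; coated → 19.1.2; in sheets → 19.1.2.1. Scheduled 2%. Selvast agreement on 19.1: RVC ≥ 35% → 8% available; Selvast agreement on 19.2.2.1: 19.1.2.1 not covered; preference 8% not lower than 2% → no reduction. → 2%.
Line B: newsprint → 19.2; coated → 19.2.1; in rolls → 19.2.1.2. Scheduled 36%. Selvast agreement on 19.1: 19.2.1.2 not covered; Selvast agreement on 19.2.2.1: 19.2.1.2 not covered. → 36%.
Line C: tissue paper → 19.1; uncoated → 19.1.1; in sheets → 19.1.1.2. Scheduled 15%. quota on 19.1.1.2 exhausted → over-quota 23%; Selvast agreement on 19.1: RVC ≥ 35% → 8% available; Selvast agreement on 19.2.2.1: 19.1.1.2 not covered; preferential 8%. → 8%.
Line D: tissue paper → 19.1; uncoated → 19.1.1; in rolls → 19.1.1.1. Scheduled 21%. Dunmara agreement on 19.2.2: 19.1.1.1 not covered. → 21%.
Sum: 2% + 36% + 8% + 21% = 67%.

67%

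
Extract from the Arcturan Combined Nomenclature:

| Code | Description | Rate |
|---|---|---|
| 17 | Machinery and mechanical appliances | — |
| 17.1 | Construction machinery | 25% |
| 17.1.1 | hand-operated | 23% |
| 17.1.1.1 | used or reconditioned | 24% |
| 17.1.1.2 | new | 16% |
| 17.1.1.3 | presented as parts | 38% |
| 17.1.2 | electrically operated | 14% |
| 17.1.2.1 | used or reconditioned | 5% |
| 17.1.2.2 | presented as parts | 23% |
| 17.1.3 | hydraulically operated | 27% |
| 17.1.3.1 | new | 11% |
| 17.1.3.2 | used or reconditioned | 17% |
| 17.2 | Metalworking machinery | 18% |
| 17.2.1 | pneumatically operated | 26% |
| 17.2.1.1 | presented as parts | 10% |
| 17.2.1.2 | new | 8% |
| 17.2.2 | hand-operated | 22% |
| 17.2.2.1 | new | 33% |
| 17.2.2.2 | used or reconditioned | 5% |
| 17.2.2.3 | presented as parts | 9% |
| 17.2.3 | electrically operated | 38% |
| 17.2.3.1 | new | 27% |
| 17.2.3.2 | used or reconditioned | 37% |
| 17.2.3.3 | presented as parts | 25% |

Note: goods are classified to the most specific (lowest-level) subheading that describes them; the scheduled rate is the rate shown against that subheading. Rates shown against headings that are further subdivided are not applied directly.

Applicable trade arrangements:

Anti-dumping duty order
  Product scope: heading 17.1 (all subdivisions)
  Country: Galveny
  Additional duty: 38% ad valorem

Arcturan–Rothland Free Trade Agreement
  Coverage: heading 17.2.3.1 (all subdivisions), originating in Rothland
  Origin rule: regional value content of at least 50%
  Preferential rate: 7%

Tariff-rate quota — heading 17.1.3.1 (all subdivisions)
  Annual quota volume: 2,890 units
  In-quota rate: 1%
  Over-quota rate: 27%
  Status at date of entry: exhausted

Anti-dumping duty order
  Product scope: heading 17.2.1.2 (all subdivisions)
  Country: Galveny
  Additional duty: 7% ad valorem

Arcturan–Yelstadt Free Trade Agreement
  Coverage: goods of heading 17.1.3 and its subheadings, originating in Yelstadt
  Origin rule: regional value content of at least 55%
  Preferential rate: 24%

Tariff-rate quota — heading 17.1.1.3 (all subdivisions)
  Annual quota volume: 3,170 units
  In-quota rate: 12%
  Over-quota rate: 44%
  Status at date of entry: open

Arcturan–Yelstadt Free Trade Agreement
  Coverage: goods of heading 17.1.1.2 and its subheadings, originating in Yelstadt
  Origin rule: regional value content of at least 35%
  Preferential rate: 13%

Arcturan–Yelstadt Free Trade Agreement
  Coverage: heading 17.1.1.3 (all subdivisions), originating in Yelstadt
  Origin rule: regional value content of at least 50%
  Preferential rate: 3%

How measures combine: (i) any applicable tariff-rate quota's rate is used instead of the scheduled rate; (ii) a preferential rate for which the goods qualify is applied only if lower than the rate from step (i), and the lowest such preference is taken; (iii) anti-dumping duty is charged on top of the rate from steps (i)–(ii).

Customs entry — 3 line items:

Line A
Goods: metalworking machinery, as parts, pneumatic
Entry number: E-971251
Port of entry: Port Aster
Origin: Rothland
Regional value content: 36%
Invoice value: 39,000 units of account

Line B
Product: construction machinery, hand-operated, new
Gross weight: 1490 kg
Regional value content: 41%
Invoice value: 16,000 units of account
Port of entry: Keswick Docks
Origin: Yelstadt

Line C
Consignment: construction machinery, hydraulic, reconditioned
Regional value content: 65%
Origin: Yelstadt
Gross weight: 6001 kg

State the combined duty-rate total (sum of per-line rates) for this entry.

40%

Line A: metalworking → 17.2; pneumatic → 17.2.1; as parts → 17.2.1.1. Scheduled 10%. Rothland agreement on 17.2.3.1: 17.2.1.1 not covered. → 10%.
Line B: construction → 17.1; hand-operated → 17.1.1; new → 17.1.1.2. Scheduled 16%. Yelstadt agreement on 17.1.3: 17.1.1.2 not covered; Yelstadt agreement on 17.1.1.2: RVC ≥ 35% → 13% available; Yelstadt agreement on 17.1.1.3: 17.1.1.2 not covered; preferential 13%. → 13%.
Line C: construction → 17.1; hydraulic → 17.1.3; reconditioned → 17.1.3.2. Scheduled 17%. Yelstadt agreement on 17.1.3: RVC ≥ 55% → 24% available; Yelstadt agreement on 17.1.1.2: 17.1.3.2 not covered; Yelstadt agreement on 17.1.1.3: 17.1.3.2 not covered; preference 24% not lower than 17% → no reduction. → 17%.
Sum: 10% + 13% + 17% = 40%.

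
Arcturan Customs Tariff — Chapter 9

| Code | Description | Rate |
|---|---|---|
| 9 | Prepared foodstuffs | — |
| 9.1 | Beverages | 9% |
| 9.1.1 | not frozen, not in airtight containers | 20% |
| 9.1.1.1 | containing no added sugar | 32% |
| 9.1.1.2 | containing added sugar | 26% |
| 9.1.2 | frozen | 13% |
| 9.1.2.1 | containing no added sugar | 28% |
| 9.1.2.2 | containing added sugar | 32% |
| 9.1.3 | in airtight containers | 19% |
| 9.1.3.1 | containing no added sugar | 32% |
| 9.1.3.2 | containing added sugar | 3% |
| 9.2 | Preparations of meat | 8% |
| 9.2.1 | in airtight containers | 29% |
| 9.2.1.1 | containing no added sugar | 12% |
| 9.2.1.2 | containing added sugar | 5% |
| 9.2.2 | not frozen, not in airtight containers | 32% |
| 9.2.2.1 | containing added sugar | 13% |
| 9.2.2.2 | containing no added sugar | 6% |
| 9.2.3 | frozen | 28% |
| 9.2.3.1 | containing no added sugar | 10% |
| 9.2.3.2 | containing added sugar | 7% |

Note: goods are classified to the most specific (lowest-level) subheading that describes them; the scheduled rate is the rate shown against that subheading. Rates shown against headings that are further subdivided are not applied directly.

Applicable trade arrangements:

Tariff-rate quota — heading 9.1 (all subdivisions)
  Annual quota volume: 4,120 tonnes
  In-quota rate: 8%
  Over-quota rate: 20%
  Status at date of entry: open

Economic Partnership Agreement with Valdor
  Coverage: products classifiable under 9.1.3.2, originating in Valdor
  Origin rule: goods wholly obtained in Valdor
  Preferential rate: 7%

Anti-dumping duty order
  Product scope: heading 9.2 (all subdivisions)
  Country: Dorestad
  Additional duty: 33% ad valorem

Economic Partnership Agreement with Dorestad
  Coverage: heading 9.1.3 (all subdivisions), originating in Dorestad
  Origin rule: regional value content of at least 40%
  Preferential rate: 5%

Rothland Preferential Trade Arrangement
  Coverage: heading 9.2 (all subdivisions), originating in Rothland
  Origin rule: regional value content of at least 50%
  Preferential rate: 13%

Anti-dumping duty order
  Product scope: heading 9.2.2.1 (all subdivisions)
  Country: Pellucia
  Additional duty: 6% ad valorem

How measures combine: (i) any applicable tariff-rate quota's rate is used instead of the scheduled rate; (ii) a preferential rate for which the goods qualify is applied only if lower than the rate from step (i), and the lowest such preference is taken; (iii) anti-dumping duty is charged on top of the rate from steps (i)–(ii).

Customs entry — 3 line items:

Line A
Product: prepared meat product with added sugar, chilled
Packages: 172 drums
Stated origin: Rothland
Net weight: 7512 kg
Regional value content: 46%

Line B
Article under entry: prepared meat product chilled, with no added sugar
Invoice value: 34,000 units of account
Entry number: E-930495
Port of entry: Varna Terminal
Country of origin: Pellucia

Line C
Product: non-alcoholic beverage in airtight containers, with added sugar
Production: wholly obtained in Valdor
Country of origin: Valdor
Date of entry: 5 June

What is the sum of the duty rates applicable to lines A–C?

Line A: prepared meat product → 9.2; chilled → 9.2.2; with added sugar → 9.2.2.1. Scheduled 13%. Rothland agreement on 9.2: RVC < 50%. → 13%.
Line B: prepared meat product → 9.2; chilled → 9.2.2; with no added sugar → 9.2.2.2. Scheduled 6%. No special measure applies. → 6%.
Line C: non-alcoholic beverage → 9.1; in airtight containers → 9.1.3; with added sugar → 9.1.3.2. Scheduled 3%. quota on 9.1 open → in-quota 8%; Valdor agreement on 9.1.3.2: wholly obtained → 7% available; preferential 7%. → 7%.
Sum: 13% + 6% + 7% = 26%.

26%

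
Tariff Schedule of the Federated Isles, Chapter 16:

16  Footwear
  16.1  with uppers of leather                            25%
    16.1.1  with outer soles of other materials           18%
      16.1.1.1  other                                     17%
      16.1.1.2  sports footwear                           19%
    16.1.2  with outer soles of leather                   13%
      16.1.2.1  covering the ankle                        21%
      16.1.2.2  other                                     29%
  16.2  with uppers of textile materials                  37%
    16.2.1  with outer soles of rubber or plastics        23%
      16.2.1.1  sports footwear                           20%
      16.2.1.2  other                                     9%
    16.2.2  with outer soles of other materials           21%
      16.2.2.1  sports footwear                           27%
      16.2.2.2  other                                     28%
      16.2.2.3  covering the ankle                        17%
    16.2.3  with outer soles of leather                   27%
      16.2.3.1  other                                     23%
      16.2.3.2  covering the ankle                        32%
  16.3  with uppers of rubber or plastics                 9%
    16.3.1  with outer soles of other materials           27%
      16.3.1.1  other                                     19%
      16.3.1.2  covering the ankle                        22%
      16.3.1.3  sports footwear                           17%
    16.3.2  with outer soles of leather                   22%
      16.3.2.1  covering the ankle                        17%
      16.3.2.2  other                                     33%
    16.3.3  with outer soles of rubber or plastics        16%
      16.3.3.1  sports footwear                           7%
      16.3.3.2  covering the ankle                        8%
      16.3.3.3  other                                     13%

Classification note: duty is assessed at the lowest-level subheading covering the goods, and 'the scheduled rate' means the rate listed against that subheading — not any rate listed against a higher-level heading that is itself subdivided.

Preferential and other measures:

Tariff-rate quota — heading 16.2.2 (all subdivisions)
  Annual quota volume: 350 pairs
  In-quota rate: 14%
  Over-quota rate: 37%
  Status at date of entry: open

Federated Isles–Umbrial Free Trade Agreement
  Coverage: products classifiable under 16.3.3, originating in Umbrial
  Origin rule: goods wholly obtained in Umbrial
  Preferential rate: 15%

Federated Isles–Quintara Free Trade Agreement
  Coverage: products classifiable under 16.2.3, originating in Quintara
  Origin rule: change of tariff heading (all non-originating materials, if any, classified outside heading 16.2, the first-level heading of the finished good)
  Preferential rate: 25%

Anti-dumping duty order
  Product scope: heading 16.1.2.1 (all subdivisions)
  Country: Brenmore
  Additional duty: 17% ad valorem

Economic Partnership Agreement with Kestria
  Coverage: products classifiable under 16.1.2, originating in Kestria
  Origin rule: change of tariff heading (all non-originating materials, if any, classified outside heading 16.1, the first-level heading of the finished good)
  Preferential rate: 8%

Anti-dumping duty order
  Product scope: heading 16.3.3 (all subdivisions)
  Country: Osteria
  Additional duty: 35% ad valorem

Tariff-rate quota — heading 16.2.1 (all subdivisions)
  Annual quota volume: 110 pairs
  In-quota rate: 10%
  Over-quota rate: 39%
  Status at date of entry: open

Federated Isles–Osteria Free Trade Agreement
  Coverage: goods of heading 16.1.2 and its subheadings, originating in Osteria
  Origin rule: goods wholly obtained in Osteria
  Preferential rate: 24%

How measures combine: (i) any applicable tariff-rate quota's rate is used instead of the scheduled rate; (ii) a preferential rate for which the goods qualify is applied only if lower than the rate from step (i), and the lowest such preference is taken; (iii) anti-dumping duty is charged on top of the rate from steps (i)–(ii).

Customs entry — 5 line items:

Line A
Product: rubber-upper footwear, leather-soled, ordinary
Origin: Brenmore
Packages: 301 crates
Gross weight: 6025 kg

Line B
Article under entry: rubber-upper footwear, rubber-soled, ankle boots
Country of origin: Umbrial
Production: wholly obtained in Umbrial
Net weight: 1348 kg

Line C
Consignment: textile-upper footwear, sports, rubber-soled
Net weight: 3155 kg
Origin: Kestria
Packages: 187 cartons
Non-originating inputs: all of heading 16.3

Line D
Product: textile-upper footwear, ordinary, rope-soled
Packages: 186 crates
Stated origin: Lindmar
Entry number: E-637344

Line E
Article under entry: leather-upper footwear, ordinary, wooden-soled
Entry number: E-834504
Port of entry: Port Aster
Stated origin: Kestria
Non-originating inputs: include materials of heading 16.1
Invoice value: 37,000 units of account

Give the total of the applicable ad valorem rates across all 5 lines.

82%

Line A: rubber-upper → 16.3; leather-soled → 16.3.2; ordinary → 16.3.2.2. Scheduled 33%. No special measure applies. → 33%.
Line B: rubber-upper → 16.3; rubber-soled → 16.3.3; ankle boots → 16.3.3.2. Scheduled 8%. Umbrial agreement on 16.3.3: wholly obtained → 15% available; preference 15% not lower than 8% → no reduction. → 8%.
Line C: textile-upper → 16.2; rubber-soled → 16.2.1; sports → 16.2.1.1. Scheduled 20%. quota on 16.2.1 open → in-quota 10%; Kestria agreement on 16.1.2: 16.2.1.1 not covered. → 10%.
Line D: textile-upper → 16.2; rope-soled → 16.2.2; ordinary → 16.2.2.2. Scheduled 28%. quota on 16.2.2 open → in-quota 14%. → 14%.
Line E: leather-upper → 16.1; wooden-soled → 16.1.1; ordinary → 16.1.1.1. Scheduled 17%. Kestria agreement on 16.1.2: 16.1.1.1 not covered. → 17%.
Sum: 33% + 8% + 10% + 14% + 17% = 82%.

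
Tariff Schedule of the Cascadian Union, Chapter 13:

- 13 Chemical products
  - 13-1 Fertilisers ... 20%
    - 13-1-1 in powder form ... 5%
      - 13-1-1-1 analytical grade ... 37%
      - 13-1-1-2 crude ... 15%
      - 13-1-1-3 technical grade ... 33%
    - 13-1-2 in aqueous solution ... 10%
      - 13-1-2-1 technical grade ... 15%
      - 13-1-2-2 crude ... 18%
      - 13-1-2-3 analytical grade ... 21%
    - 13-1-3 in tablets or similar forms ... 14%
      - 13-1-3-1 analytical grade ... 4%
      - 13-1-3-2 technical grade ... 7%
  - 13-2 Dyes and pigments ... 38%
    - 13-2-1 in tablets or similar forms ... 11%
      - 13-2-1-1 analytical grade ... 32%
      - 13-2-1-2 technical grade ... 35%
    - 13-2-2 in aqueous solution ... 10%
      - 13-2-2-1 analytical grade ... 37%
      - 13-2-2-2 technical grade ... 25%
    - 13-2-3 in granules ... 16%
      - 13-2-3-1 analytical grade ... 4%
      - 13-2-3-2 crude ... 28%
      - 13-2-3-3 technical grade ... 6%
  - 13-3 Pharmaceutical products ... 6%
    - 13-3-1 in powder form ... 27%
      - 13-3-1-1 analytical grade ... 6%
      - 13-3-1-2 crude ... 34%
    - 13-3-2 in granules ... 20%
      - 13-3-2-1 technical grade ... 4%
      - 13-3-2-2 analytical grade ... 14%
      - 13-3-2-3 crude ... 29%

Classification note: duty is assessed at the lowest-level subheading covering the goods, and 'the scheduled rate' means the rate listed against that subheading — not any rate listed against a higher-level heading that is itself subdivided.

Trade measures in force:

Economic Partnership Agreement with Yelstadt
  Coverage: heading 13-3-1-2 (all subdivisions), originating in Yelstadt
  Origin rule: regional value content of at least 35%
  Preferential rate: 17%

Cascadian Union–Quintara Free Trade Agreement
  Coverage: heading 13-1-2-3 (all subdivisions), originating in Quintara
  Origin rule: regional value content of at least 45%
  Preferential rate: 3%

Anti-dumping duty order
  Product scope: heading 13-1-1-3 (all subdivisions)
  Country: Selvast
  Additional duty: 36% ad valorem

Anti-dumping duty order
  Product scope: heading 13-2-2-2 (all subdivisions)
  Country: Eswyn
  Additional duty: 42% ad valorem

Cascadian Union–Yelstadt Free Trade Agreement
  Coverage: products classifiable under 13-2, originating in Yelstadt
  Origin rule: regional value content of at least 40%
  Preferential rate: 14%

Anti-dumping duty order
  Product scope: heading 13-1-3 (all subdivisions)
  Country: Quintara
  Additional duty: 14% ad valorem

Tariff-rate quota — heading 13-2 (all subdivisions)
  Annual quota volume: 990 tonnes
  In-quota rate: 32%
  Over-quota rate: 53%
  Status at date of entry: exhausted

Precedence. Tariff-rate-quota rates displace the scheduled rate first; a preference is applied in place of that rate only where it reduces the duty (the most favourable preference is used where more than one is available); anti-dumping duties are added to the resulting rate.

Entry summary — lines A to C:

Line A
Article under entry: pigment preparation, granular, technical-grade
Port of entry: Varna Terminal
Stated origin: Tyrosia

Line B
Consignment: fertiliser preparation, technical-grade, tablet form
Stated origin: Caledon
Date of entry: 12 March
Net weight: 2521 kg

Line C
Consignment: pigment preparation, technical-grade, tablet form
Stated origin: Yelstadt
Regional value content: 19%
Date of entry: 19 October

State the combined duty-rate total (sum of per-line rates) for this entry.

Line A: pigment → 13-2; granular → 13-2-3; technical-grade → 13-2-3-3. Scheduled 6%. quota on 13-2 exhausted → over-quota 53%. → 53%.
Line B: fertiliser → 13-1; tablet form → 13-1-3; technical-grade → 13-1-3-2. Scheduled 7%. No special measure applies. → 7%.
Line C: pigment → 13-2; tablet form → 13-2-1; technical-grade → 13-2-1-2. Scheduled 35%. quota on 13-2 exhausted → over-quota 53%; Yelstadt agreement on 13-3-1-2: 13-2-1-2 not covered; Yelstadt agreement on 13-2: RVC < 40%. → 53%.
Sum: 53% + 7% + 53% = 113%.

113%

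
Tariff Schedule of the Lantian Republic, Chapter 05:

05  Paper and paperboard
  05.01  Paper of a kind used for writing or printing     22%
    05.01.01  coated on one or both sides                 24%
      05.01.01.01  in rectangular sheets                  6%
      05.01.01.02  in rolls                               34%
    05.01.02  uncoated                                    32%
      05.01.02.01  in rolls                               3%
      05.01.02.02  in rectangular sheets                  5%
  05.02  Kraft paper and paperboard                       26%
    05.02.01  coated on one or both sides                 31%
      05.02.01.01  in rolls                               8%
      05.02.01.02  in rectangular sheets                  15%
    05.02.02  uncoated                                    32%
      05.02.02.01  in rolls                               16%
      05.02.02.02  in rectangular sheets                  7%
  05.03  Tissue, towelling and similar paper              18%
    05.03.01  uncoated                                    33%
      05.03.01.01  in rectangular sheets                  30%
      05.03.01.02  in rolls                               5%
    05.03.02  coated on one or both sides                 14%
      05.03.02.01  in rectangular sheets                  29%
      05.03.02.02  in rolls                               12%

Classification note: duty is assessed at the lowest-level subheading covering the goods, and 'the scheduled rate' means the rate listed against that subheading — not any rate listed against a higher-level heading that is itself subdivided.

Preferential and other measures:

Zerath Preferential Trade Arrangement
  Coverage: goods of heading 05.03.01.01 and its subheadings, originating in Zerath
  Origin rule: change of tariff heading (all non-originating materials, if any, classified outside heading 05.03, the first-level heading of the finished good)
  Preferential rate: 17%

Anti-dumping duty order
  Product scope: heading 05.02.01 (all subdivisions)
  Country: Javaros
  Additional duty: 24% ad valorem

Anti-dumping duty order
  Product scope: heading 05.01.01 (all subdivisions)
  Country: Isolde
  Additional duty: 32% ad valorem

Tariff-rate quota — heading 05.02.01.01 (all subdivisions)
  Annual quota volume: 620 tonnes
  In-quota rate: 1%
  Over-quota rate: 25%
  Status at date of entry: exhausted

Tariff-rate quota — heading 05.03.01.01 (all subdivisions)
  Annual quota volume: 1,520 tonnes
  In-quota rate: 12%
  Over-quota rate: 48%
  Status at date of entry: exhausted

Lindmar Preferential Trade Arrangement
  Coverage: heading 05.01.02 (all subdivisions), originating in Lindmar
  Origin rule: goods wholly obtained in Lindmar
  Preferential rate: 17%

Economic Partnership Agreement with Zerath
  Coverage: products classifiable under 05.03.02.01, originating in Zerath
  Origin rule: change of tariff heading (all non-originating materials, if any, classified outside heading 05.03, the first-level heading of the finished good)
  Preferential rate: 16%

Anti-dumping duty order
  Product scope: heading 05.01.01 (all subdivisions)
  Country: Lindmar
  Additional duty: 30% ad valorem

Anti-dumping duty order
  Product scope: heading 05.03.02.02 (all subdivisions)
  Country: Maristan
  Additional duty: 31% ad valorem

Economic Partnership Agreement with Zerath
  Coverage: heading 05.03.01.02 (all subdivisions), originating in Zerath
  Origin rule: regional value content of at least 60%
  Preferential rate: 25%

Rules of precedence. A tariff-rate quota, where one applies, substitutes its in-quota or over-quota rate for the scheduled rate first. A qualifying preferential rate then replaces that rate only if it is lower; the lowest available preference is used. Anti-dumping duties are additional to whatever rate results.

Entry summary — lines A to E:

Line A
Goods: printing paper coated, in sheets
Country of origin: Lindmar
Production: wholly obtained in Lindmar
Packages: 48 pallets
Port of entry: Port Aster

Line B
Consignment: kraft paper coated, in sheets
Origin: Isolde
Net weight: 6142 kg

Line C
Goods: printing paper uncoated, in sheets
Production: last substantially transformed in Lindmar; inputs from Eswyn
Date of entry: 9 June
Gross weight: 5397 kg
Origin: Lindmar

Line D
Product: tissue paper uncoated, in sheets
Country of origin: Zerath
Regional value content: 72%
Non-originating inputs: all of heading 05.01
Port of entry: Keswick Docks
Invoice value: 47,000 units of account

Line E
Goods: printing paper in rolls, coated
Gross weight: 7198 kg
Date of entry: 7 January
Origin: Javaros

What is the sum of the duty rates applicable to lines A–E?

107%

Line A: printing paper → 05.01; coated → 05.01.01; in sheets → 05.01.01.01. Scheduled 6%. Lindmar agreement on 05.01.02: 05.01.01.01 not covered; anti-dumping (Lindmar, 05.01.01): +30%; total 6% + 30% = 36%. → 36%.
Line B: kraft paper → 05.02; coated → 05.02.01; in sheets → 05.02.01.02. Scheduled 15%. No special measure applies. → 15%.
Line C: printing paper → 05.01; uncoated → 05.01.02; in sheets → 05.01.02.02. Scheduled 5%. Lindmar agreement on 05.01.02: not wholly obtained. → 5%.
Line D: tissue paper → 05.03; uncoated → 05.03.01; in sheets → 05.03.01.01. Scheduled 30%. quota on 05.03.01.01 exhausted → over-quota 48%; Zerath agreement on 05.03.01.01: CTH met → 17% available; Zerath agreement on 05.03.02.01: 05.03.01.01 not covered; Zerath agreement on 05.03.01.02: 05.03.01.01 not covered; preferential 17%. → 17%.
Line E: printing paper → 05.01; coated → 05.01.01; in rolls → 05.01.01.02. Scheduled 34%. No special measure applies. → 34%.
Sum: 36% + 15% + 5% + 17% + 34% = 107%.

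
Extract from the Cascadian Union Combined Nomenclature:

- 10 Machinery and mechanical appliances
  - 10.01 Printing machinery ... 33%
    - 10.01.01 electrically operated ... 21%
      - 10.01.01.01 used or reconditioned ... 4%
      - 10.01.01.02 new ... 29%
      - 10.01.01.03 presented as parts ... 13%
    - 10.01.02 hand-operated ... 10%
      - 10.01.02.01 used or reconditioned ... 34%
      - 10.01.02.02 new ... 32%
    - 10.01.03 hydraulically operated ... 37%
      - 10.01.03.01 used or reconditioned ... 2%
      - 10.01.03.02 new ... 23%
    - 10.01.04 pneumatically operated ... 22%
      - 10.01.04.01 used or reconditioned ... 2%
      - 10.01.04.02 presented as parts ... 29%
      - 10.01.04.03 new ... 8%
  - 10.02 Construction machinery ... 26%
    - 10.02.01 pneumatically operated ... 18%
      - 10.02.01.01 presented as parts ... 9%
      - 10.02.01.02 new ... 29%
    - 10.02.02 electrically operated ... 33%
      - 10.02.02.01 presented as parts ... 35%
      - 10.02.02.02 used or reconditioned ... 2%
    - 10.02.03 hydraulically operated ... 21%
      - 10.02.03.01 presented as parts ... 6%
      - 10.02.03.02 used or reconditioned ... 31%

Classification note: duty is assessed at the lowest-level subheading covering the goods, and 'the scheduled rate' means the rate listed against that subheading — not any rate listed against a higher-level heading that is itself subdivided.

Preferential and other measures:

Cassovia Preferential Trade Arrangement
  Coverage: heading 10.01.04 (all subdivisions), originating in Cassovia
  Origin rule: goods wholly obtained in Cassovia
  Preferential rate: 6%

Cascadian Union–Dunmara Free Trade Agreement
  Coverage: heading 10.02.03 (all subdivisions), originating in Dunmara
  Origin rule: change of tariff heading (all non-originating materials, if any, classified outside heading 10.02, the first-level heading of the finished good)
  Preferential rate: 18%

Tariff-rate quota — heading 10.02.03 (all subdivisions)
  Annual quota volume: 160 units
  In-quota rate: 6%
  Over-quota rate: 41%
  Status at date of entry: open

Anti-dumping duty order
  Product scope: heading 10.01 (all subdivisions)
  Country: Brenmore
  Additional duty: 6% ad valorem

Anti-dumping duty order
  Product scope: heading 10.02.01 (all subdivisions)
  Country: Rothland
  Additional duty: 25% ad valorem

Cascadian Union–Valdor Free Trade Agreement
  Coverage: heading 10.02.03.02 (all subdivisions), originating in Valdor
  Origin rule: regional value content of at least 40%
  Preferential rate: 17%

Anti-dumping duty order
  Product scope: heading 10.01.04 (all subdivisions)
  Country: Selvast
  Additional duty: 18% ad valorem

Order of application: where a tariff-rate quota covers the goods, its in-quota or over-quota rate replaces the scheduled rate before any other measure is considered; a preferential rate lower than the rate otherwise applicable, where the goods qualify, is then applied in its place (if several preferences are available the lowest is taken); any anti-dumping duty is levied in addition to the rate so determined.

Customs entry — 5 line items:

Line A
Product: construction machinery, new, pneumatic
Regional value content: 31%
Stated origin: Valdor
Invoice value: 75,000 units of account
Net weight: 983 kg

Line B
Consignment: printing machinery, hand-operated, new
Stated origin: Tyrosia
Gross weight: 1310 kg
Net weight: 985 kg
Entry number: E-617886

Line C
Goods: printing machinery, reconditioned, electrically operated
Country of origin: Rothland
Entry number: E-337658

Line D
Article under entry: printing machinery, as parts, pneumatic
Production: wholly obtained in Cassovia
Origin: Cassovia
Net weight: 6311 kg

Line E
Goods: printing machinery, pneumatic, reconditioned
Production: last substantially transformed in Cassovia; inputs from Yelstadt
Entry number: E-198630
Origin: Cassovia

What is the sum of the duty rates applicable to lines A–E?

73%

Line A: construction → 10.02; pneumatic → 10.02.01; new → 10.02.01.02. Scheduled 29%. Valdor agreement on 10.02.03.02: 10.02.01.02 not covered. → 29%.
Line B: printing → 10.01; hand-operated → 10.01.02; new → 10.01.02.02. Scheduled 32%. No special measure applies. → 32%.
Line C: printing → 10.01; electrically operated → 10.01.01; reconditioned → 10.01.01.01. Scheduled 4%. No special measure applies. → 4%.
Line D: printing → 10.01; pneumatic → 10.01.04; as parts → 10.01.04.02. Scheduled 29%. Cassovia agreement on 10.01.04: wholly obtained → 6% available; preferential 6%. → 6%.
Line E: printing → 10.01; pneumatic → 10.01.04; reconditioned → 10.01.04.01. Scheduled 2%. Cassovia agreement on 10.01.04: not wholly obtained. → 2%.
Sum: 29% + 32% + 4% + 6% + 2% = 73%.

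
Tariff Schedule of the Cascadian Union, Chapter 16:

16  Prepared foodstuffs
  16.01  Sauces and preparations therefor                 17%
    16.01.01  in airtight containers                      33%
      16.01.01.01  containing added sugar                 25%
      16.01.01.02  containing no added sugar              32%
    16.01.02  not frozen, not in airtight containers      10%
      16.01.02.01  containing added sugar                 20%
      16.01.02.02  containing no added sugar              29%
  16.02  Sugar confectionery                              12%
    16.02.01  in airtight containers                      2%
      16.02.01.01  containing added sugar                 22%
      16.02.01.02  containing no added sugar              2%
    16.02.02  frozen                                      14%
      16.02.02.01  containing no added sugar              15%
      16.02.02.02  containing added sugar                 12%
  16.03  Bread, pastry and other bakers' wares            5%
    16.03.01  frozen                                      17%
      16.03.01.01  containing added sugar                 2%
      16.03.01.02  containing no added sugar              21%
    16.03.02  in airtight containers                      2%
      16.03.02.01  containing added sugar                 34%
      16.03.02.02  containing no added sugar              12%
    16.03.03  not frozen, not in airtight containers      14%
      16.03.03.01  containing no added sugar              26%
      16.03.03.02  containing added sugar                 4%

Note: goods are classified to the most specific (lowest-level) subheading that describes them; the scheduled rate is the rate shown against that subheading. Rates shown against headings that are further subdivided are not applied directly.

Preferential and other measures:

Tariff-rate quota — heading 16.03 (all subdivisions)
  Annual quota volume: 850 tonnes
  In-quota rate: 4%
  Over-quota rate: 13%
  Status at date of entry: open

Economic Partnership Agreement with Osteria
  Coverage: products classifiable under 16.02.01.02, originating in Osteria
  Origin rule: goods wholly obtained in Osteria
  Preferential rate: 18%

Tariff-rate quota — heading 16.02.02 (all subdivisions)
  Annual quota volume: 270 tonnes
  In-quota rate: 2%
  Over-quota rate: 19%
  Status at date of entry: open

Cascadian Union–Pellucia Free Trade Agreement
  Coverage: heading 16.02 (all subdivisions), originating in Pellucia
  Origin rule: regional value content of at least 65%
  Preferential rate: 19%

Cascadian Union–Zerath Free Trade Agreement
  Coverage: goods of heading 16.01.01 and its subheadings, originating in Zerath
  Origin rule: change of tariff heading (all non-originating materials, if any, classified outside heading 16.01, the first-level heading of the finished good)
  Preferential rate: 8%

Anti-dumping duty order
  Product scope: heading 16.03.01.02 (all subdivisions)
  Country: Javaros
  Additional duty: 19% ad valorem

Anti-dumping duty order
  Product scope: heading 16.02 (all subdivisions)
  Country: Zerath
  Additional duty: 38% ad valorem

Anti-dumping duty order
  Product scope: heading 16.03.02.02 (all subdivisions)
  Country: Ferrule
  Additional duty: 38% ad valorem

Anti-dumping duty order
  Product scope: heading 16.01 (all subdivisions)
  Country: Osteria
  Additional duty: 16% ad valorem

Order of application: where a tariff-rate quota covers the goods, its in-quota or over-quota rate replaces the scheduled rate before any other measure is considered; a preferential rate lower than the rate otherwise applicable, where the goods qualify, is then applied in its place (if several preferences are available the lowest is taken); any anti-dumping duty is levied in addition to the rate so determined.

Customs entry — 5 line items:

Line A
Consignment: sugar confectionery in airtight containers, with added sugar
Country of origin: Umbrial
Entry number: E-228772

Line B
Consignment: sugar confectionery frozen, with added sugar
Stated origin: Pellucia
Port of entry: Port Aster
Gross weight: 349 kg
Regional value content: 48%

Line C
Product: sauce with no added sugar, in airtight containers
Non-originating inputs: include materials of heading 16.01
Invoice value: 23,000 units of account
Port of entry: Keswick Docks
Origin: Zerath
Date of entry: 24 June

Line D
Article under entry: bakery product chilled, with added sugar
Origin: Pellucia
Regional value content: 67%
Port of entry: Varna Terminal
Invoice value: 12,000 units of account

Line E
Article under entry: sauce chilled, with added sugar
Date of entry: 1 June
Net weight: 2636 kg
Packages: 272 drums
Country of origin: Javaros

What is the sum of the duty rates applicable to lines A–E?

Line A: sugar confectionery → 16.02; in airtight containers → 16.02.01; with added sugar → 16.02.01.01. Scheduled 22%. No special measure applies. → 22%.
Line B: sugar confectionery → 16.02; frozen → 16.02.02; with added sugar → 16.02.02.02. Scheduled 12%. quota on 16.02.02 open → in-quota 2%; Pellucia agreement on 16.02: RVC < 65%. → 2%.
Line C: sauce → 16.01; in airtight containers → 16.01.01; with no added sugar → 16.01.01.02. Scheduled 32%. Zerath agreement on 16.01.01: CTH not met. → 32%.
Line D: bakery product → 16.03; chilled → 16.03.03; with added sugar → 16.03.03.02. Scheduled 4%. quota on 16.03 open → in-quota 4%; Pellucia agreement on 16.02: 16.03.03.02 not covered. → 4%.
Line E: sauce → 16.01; chilled → 16.01.02; with added sugar → 16.01.02.01. Scheduled 20%. No special measure applies. → 20%.
Sum: 22% + 2% + 32% + 4% + 20% = 80%.

80%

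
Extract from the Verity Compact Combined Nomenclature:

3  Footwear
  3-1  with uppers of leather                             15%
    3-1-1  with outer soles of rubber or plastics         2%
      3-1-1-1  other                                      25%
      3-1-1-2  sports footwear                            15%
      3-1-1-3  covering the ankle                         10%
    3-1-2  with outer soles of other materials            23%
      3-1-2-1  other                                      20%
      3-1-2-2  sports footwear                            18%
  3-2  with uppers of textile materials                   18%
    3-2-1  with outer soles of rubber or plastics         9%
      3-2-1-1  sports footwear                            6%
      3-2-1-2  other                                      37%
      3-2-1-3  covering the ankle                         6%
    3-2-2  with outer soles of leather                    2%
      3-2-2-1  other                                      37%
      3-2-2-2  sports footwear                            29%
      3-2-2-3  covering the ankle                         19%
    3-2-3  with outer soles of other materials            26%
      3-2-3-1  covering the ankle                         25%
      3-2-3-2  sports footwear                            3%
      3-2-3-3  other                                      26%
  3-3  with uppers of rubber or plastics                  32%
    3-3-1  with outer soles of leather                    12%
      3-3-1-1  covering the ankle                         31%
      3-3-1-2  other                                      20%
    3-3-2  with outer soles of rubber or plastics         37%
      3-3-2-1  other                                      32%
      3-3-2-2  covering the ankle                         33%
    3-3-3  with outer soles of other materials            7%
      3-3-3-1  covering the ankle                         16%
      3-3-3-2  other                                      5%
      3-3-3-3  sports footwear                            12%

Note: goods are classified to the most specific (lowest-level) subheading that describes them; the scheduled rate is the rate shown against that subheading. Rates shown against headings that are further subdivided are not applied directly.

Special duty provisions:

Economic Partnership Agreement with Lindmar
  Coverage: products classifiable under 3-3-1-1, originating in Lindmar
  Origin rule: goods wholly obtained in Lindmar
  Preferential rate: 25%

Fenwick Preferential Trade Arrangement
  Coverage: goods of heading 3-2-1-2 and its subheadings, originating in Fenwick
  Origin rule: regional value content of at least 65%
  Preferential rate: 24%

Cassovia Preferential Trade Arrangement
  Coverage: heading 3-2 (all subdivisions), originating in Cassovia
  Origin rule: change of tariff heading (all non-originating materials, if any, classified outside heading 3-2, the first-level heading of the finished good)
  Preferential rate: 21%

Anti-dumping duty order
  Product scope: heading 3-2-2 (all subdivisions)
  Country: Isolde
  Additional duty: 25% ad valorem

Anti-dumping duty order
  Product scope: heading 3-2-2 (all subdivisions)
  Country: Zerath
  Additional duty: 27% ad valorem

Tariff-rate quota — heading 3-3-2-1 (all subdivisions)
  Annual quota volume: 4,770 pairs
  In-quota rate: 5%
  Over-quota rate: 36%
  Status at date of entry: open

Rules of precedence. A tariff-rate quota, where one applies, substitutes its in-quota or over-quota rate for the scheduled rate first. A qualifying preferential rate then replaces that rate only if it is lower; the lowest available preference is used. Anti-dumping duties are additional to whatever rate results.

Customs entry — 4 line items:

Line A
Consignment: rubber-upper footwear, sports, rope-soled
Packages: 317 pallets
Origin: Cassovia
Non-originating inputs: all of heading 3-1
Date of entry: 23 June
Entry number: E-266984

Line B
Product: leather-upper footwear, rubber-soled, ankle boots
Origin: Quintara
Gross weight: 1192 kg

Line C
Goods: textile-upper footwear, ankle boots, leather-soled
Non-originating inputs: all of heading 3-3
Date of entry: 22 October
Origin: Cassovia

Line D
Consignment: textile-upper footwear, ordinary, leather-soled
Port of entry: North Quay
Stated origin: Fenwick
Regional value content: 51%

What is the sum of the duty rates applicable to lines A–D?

78%

Line A: rubber-upper → 3-3; rope-soled → 3-3-3; sports → 3-3-3-3. Scheduled 12%. Cassovia agreement on 3-2: 3-3-3-3 not covered. → 12%.
Line B: leather-upper → 3-1; rubber-soled → 3-1-1; ankle boots → 3-1-1-3. Scheduled 10%. No special measure applies. → 10%.
Line C: textile-upper → 3-2; leather-soled → 3-2-2; ankle boots → 3-2-2-3. Scheduled 19%. Cassovia agreement on 3-2: CTH met → 21% available; preference 21% not lower than 19% → no reduction. → 19%.
Line D: textile-upper → 3-2; leather-soled → 3-2-2; ordinary → 3-2-2-1. Scheduled 37%. Fenwick agreement on 3-2-1-2: 3-2-2-1 not covered. → 37%.
Sum: 12% + 10% + 19% + 37% = 78%.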